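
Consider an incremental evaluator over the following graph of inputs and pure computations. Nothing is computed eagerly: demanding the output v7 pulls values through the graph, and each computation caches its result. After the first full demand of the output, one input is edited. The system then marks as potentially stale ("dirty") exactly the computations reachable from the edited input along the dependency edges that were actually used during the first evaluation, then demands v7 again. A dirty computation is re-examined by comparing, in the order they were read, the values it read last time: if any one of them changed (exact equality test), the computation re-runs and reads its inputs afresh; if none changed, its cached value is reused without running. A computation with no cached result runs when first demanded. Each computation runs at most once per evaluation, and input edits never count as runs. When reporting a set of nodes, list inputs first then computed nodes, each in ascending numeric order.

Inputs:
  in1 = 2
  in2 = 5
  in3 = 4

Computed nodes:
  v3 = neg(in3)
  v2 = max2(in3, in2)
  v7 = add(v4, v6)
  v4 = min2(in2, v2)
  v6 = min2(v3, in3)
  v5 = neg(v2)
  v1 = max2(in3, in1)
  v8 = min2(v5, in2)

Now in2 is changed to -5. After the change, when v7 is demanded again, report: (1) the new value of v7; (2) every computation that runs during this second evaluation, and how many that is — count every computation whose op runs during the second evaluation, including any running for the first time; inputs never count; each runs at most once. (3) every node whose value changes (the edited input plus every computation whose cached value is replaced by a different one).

v7 now evaluates to -9.
Run set: v2, v4, v7 (3 run).
Changed values: in2, v2, v4, v7.

Initial pass — values computed on the first demand:
  v2 = max2(4, 5) = 5
  v3 = neg(4) = -4
  v4 = min2(5, 5) = 5
  v6 = min2(-4, 4) = -4
  v7 = add(5, -4) = 1

Second demand — change propagation:
  v2: re-runs because in2 5->-5; new result 4.
  v4: re-runs because in2 5->-5; v2 5->4; new result -5.
  v7: re-runs because v4 5->-5; new result -9.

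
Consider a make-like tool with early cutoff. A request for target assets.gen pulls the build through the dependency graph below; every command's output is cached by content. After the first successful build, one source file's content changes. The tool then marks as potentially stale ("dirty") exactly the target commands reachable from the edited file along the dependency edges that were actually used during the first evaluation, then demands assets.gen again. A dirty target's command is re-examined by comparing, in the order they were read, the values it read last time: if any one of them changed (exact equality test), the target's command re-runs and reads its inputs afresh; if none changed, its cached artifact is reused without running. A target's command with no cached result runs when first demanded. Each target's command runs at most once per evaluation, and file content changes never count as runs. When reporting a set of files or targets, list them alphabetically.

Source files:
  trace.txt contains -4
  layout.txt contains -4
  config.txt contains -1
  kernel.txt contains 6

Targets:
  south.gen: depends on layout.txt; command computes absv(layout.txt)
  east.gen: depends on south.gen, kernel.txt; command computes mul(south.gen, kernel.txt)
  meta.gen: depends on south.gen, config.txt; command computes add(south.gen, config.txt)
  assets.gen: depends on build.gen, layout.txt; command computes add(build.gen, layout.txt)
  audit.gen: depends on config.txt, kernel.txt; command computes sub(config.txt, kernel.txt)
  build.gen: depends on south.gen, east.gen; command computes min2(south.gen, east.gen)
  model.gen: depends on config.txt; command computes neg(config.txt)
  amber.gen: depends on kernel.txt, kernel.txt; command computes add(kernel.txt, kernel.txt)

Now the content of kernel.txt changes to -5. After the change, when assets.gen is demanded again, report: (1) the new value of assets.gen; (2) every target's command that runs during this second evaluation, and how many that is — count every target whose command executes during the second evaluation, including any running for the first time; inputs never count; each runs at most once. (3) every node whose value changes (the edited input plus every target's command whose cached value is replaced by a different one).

Demanding assets.gen again yields -24.
3 target commands run: assets.gen, build.gen, east.gen.
The nodes whose values change: assets.gen, build.gen, east.gen, kernel.txt.

First demand of the output computes:
  south.gen = absv(-4) = 4
  east.gen = mul(4, 6) = 24
  build.gen = min2(4, 24) = 4
  assets.gen = add(4, -4) = 0

After the edit, cleaning proceeds:
  east.gen: a read changed (kernel.txt 6->-5) — executes, giving -20.
  build.gen: a read changed (east.gen 24->-20) — executes, giving -20.
  assets.gen: a read changed (build.gen 4->-20) — executes, giving -24.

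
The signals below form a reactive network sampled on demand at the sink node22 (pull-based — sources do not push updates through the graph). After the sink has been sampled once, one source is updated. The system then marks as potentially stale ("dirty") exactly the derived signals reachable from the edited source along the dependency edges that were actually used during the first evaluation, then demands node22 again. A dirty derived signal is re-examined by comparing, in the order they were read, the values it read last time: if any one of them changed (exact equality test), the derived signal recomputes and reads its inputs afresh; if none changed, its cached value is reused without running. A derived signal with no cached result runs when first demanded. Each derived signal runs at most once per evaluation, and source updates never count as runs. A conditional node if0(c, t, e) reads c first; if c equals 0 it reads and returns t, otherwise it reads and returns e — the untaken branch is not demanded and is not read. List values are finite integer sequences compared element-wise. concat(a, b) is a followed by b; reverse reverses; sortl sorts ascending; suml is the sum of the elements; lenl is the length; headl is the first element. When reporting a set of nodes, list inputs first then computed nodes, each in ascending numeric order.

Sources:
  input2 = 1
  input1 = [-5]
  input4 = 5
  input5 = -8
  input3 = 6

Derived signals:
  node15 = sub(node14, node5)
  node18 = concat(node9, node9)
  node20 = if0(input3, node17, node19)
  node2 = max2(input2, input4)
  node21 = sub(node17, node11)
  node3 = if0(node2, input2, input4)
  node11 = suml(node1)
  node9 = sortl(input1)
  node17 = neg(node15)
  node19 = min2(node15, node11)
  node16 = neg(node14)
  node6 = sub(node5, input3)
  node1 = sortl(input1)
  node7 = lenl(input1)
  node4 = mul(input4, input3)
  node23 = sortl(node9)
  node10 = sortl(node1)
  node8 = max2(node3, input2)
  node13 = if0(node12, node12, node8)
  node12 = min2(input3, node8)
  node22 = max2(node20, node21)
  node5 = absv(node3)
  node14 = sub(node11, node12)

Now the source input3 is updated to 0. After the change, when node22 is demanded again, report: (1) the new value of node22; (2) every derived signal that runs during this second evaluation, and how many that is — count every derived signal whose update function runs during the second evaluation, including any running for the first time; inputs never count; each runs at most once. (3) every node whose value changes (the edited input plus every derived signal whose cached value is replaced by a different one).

node22 now evaluates to 15.
Run set: node12, node14, node15, node17, node20, node21, node22 (7 run).
Changed values: input3, node12, node14, node15, node17, node20, node21, node22.
The important point: the flipped condition redirects demand; node19 is left stale, never re-checked.

Initial pass — values computed on the first demand:
  node1 = sortl([-5]) = [-5]
  node2 = max2(1, 5) = 5
  node3 = if0(node2=5 -> else branch input4) = 5
  node5 = absv(5) = 5
  node8 = max2(5, 1) = 5
  node11 = suml([-5]) = -5
  node12 = min2(6, 5) = 5
  node14 = sub(-5, 5) = -10
  node15 = sub(-10, 5) = -15
  node17 = neg(-15) = 15
  node19 = min2(-15, -5) = -15
  node20 = if0(input3=6 -> else branch node19) = -15
  node21 = sub(15, -5) = 20
  node22 = max2(-15, 20) = 20

Second demand — change propagation:
  node12: re-runs because input3 6->0; new result 0.
  node14: re-runs because node12 5->0; new result -5.
  node15: re-runs because node14 -10->-5; new result -10.
  node17: re-runs because node15 -15->-10; new result 10.
  node19: dirty yet unreached — the second evaluation never asks for it.
  node20: re-runs because input3 6->0; new result 10.
  node21: re-runs because node17 15->10; new result 15.
  node22: re-runs because node20 -15->10; node21 20->15; new result 15.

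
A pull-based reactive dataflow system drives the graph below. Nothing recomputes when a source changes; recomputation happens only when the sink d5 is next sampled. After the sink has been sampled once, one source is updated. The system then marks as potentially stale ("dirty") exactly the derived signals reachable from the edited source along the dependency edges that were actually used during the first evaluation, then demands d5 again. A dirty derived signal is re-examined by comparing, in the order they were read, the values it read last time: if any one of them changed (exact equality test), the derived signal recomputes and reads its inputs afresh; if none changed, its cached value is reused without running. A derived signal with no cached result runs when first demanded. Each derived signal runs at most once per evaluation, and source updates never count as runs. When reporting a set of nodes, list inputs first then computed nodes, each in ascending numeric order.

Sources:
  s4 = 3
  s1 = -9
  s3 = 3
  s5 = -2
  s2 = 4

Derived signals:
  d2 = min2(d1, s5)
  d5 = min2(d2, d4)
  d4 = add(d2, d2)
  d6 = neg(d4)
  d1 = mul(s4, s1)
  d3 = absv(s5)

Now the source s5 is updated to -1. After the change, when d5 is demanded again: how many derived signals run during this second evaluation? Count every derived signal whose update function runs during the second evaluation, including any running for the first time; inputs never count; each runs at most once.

First evaluation (everything demanded from the output):
  d1 = mul(3, -9) = -27
  d2 = min2(-27, -2) = -27
  d4 = add(-27, -27) = -54
  d5 = min2(-27, -54) = -54

Propagation after the edit:
  d2: runs — s5 -2->-1; result -27 (same value as before).
  d4: checked — values it read are unchanged (d2 unchanged, d2 unchanged); reused cached -54 without running.
  d5: checked — values it read are unchanged (d2 unchanged, d4 unchanged); reused cached -54 without running.

Key observation: the change is absorbed at d2 — it re-runs but produces the same value, and the output's value is unchanged.

Derived signals that run: d2 — 1 in total.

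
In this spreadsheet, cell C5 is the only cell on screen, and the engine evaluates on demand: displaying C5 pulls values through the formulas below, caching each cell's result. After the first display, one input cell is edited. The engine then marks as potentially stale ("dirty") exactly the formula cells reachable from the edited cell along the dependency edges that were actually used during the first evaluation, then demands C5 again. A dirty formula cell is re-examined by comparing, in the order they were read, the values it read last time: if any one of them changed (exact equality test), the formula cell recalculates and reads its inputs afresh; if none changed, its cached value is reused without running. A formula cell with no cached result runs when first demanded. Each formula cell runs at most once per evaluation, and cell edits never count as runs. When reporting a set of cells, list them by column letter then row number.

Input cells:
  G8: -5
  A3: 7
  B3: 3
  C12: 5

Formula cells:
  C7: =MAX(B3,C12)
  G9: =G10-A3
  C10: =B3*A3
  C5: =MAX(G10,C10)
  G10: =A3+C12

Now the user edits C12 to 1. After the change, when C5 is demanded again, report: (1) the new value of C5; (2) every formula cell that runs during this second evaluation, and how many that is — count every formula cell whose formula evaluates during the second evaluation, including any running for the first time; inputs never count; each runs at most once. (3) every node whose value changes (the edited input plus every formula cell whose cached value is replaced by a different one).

C5 now evaluates to 21.
Run set: C5, G10 (2 run).
Changed values: C12, G10.

Initial pass — values computed on the first demand:
  C10 = 3 * 7 = 21
  G10 = 7 + 5 = 12
  C5 = MAX(12, 21) = 21

Second demand — change propagation:
  G10: re-runs because C12 5->1; new result 8.
  C5: re-runs because G10 12->8; new result 21 (unchanged).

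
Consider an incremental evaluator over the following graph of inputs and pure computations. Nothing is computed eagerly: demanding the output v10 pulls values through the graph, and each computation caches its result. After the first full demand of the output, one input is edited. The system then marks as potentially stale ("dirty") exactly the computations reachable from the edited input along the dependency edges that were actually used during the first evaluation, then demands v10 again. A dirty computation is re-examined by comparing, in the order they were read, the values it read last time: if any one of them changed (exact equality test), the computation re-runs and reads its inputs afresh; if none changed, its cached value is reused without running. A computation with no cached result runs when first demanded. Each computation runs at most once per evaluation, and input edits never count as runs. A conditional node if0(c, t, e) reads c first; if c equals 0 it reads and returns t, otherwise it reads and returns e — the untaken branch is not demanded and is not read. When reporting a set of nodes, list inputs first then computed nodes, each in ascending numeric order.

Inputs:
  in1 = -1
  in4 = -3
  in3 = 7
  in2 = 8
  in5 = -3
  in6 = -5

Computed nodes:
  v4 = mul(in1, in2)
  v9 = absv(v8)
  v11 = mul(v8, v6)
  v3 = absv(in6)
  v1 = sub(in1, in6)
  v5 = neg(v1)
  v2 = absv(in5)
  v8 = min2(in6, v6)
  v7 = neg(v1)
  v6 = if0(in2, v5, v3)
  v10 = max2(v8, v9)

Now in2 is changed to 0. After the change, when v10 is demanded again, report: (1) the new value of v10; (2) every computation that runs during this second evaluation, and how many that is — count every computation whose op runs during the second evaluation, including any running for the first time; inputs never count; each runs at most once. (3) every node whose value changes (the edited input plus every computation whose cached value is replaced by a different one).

Initial pass — values computed on the first demand:
  v3 = absv(-5) = 5
  v6 = if0(in2=8 -> else branch v3) = 5
  v8 = min2(-5, 5) = -5
  v9 = absv(-5) = 5
  v10 = max2(-5, 5) = 5

Second demand — change propagation:
  v1: newly demanded (no cache) — executes and yields 4.
  v5: newly demanded (no cache) — executes and yields -4.
  v6: re-runs because in2 8->0; new result -4.
  v8: re-runs because v6 5->-4; new result -5 (unchanged).
  v9: re-examined; everything it read last time is the same (v8 unchanged) — cache 5 kept, no run.
  v10: re-examined; everything it read last time is the same (v8 unchanged, v9 unchanged) — cache 5 kept, no run.

The important point: the flipped condition pulls in fresh nodes; v1, v5 run for the first time.

v10 now evaluates to 5.
Run set: v1, v5, v6, v8 (4 run).
Changed values: in2, v6.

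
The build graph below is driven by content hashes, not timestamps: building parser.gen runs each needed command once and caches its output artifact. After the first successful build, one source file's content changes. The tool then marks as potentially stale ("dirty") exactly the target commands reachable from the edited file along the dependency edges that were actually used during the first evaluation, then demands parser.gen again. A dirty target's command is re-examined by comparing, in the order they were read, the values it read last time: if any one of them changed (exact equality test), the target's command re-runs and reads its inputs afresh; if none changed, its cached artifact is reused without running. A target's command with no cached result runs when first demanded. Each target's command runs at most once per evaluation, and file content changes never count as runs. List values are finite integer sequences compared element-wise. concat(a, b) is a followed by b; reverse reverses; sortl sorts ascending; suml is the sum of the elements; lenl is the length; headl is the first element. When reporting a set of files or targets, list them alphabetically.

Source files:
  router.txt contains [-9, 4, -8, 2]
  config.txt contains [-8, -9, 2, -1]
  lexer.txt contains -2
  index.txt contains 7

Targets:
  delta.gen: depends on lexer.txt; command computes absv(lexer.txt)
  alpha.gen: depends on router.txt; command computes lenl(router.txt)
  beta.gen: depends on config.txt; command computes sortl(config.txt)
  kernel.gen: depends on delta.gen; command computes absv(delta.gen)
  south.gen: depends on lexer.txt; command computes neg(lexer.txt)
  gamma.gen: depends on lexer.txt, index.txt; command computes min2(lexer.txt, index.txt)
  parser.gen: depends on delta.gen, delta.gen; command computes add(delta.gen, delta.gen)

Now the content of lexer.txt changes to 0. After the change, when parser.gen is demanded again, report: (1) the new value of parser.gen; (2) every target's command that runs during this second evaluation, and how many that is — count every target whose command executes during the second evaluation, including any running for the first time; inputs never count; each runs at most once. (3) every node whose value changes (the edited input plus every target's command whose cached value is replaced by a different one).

parser.gen now evaluates to 0.
Run set: delta.gen, parser.gen (2 run).
Changed values: delta.gen, lexer.txt, parser.gen.

Initial pass — values computed on the first demand:
  delta.gen = absv(-2) = 2
  parser.gen = add(2, 2) = 4

Second demand — change propagation:
  delta.gen: re-runs because lexer.txt -2->0; new result 0.
  parser.gen: re-runs because delta.gen 2->0; delta.gen 2->0; new result 0.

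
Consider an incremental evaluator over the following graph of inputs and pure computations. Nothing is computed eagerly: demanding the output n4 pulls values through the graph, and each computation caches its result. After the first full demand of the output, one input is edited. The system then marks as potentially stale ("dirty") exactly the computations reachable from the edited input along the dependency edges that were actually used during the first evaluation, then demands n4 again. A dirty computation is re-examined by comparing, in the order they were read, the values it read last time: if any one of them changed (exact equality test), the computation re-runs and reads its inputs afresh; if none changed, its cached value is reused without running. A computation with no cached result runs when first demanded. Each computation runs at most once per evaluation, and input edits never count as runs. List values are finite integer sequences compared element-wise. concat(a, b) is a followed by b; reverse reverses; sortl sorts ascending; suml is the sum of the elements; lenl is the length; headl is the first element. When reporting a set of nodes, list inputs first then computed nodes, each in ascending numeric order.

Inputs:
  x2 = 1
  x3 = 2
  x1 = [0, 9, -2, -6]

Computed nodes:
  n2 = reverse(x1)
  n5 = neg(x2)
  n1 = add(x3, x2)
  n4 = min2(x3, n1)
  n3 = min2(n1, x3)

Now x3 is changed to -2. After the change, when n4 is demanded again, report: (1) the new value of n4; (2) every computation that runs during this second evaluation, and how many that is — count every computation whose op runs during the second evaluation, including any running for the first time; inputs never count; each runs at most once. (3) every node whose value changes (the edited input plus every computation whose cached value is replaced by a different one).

Initial pass — values computed on the first demand:
  n1 = add(2, 1) = 3
  n4 = min2(2, 3) = 2

Second demand — change propagation:
  n1: re-runs because x3 2->-2; new result -1.
  n4: re-runs because x3 2->-2; n1 3->-1; new result -2.

n4 now evaluates to -2.
Run set: n1, n4 (2 run).
Changed values: x3, n1, n4.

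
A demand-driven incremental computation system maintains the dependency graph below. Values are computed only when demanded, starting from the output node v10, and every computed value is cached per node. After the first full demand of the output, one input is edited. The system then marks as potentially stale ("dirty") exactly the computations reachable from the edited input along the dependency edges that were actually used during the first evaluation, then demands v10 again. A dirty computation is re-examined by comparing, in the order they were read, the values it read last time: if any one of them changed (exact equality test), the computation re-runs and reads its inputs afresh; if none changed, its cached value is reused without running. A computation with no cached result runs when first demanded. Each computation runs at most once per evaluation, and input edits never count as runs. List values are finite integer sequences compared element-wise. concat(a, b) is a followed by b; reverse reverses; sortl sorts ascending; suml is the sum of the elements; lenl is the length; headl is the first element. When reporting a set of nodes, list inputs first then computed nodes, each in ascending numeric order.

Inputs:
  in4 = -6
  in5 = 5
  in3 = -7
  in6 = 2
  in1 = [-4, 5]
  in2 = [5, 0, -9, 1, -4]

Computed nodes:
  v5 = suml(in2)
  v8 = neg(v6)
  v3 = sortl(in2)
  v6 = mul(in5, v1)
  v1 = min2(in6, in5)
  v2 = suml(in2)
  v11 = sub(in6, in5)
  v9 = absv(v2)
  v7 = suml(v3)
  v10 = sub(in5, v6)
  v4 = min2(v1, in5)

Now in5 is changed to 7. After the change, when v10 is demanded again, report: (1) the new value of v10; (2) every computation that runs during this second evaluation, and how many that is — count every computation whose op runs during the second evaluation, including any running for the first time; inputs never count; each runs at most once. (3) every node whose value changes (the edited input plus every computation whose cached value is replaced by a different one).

New value of v10: -7.
Computations that run: v1, v6, v10 — 3 in total.
Values that change: in5, v6, v10.

First evaluation (everything demanded from the output):
  v1 = min2(2, 5) = 2
  v6 = mul(5, 2) = 10
  v10 = sub(5, 10) = -5

Propagation after the edit:
  v1: runs — in5 5->7; result 2 (same value as before).
  v6: runs — in5 5->7; result 14.
  v10: runs — in5 5->7; v6 10->14; result -7.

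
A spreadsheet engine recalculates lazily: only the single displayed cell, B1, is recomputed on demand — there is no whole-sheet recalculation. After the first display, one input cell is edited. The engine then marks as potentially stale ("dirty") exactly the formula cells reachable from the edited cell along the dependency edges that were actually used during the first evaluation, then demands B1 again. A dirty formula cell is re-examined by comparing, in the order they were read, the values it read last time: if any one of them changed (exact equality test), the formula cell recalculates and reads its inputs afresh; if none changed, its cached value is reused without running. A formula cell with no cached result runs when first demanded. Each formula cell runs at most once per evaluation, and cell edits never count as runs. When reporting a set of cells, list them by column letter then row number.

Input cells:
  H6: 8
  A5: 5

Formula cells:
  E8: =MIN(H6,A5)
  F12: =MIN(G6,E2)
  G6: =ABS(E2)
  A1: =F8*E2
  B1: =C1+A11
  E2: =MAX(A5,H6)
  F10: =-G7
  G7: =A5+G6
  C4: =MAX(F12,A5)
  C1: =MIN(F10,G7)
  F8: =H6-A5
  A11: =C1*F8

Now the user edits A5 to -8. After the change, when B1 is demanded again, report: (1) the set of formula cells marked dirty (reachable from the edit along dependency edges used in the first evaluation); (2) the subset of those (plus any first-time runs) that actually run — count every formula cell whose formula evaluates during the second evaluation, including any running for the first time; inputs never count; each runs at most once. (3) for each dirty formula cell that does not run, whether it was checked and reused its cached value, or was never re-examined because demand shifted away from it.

Marked dirty: A11, B1, C1, E2, F8, F10, G6, G7.
Formula cells that run: A11, B1, C1, E2, F8, F10, G7 — 7 in total.
Checked but reused from cache: G6.
Key observation: the cutoff stops propagation at G6 — its inputs' values are unchanged, so it reuses its cache.

First evaluation (everything demanded from the output):
  E2 = MAX(5, 8) = 8
  F8 = 8 - 5 = 3
  G6 = ABS(8) = 8
  G7 = 5 + 8 = 13
  F10 = -(13) = -13
  C1 = MIN(-13, 13) = -13
  A11 = -13 * 3 = -39
  B1 = -13 + -39 = -52

Propagation after the edit:
  E2: runs — A5 5->-8; result 8 (same value as before).
  F8: runs — A5 5->-8; result 16.
  G6: checked — values it read are unchanged (E2 unchanged); reused cached 8 without running.
  G7: runs — A5 5->-8; result 0.
  F10: runs — G7 13->0; result 0.
  C1: runs — F10 -13->0; G7 13->0; result 0.
  A11: runs — C1 -13->0; F8 3->16; result 0.
  B1: runs — C1 -13->0; A11 -39->0; result 0.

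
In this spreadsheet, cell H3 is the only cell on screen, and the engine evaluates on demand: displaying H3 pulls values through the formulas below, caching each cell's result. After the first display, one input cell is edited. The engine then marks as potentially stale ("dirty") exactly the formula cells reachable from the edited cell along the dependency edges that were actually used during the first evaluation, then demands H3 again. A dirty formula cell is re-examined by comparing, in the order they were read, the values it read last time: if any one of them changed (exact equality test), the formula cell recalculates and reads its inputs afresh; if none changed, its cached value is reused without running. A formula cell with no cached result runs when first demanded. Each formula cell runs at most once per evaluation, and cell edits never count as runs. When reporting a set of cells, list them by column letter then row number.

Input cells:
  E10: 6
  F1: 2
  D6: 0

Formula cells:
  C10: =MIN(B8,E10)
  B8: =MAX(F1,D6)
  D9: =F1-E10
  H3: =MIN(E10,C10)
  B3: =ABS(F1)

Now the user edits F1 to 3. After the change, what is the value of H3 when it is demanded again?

H3 now evaluates to 3.

Initial pass — values computed on the first demand:
  B8 = MAX(2, 0) = 2
  C10 = MIN(2, 6) = 2
  H3 = MIN(6, 2) = 2

Second demand — change propagation:
  B8: re-runs because F1 2->3; new result 3.
  C10: re-runs because B8 2->3; new result 3.
  H3: re-runs because C10 2->3; new result 3.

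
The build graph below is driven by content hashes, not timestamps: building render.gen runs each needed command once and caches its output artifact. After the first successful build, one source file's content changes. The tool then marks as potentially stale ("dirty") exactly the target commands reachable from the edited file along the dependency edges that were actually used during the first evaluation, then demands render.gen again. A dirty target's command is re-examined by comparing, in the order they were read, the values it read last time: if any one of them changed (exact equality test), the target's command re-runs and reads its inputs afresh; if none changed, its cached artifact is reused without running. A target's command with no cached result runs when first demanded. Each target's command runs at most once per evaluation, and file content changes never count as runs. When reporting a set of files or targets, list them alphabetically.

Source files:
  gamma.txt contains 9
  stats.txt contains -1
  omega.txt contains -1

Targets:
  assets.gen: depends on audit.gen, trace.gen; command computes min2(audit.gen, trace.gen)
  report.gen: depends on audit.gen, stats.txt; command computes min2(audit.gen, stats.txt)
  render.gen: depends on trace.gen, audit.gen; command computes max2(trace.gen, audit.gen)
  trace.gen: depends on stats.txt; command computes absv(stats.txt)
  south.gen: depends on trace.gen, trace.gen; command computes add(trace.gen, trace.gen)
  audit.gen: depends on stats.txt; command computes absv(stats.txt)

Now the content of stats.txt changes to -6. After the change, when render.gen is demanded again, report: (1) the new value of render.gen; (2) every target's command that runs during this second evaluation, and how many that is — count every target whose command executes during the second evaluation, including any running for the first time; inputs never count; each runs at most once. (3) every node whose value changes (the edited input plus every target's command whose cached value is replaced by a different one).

render.gen now evaluates to 6.
Run set: audit.gen, render.gen, trace.gen (3 run).
Changed values: audit.gen, render.gen, stats.txt, trace.gen.

Initial pass — values computed on the first demand:
  audit.gen = absv(-1) = 1
  trace.gen = absv(-1) = 1
  render.gen = max2(1, 1) = 1

Second demand — change propagation:
  audit.gen: re-runs because stats.txt -1->-6; new result 6.
  trace.gen: re-runs because stats.txt -1->-6; new result 6.
  render.gen: re-runs because trace.gen 1->6; audit.gen 1->6; new result 6.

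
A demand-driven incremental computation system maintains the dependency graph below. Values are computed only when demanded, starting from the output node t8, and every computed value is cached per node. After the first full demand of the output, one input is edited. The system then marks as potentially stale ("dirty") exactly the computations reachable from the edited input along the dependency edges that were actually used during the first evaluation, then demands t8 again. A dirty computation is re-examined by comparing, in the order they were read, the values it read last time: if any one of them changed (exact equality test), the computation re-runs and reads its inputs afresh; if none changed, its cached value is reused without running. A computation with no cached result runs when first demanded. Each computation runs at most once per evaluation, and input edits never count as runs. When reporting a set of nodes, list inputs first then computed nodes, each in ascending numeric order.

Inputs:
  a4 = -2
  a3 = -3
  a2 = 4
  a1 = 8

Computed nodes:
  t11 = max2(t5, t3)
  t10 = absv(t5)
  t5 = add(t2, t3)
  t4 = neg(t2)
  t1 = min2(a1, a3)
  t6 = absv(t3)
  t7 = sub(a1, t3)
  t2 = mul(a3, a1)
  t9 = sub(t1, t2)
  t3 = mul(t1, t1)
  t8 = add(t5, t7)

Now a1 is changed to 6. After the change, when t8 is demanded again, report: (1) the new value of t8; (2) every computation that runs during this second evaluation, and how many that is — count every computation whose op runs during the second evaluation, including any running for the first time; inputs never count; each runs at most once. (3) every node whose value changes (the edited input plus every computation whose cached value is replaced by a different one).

New value of t8: -12.
Computations that run: t1, t2, t5, t7, t8 — 5 in total.
Values that change: a1, t2, t5, t7, t8.
Key observation: the cutoff stops propagation at t3 — its inputs' values are unchanged, so it reuses its cache.

First evaluation (everything demanded from the output):
  t1 = min2(8, -3) = -3
  t2 = mul(-3, 8) = -24
  t3 = mul(-3, -3) = 9
  t5 = add(-24, 9) = -15
  t7 = sub(8, 9) = -1
  t8 = add(-15, -1) = -16

Propagation after the edit:
  t1: runs — a1 8->6; result -3 (same value as before).
  t2: runs — a1 8->6; result -18.
  t3: checked — values it read are unchanged (t1 unchanged, t1 unchanged); reused cached 9 without running.
  t5: runs — t2 -24->-18; result -9.
  t7: runs — a1 8->6; result -3.
  t8: runs — t5 -15->-9; t7 -1->-3; result -12.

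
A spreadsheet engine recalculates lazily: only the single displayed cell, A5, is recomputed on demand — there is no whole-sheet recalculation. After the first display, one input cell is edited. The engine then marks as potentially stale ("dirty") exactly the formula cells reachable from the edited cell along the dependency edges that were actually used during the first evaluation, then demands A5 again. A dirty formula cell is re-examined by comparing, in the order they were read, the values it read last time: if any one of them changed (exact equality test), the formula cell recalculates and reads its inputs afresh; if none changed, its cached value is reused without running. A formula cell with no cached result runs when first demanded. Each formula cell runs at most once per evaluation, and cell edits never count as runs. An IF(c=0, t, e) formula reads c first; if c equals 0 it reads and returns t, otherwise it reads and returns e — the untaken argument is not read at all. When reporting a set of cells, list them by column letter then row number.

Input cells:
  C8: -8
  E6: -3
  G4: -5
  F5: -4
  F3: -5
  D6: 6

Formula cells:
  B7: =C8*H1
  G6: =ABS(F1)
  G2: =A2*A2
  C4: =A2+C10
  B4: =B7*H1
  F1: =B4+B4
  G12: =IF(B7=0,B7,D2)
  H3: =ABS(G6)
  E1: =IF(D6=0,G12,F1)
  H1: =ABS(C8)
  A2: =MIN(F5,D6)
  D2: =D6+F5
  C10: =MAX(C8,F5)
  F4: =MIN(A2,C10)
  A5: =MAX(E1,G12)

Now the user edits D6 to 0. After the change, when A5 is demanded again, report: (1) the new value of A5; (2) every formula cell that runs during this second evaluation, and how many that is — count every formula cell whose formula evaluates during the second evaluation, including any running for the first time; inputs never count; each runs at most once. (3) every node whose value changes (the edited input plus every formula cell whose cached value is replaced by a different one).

New value of A5: -4.
Formula cells that run: A5, D2, E1, G12 — 4 in total.
Values that change: A5, D2, D6, E1, G12.

First evaluation (everything demanded from the output):
  D2 = 6 + -4 = 2
  H1 = ABS(-8) = 8
  B7 = -8 * 8 = -64
  B4 = -64 * 8 = -512
  F1 = -512 + -512 = -1024
  G12 = IF(B7=0: B7=-64 -> else branch D2) = 2
  E1 = IF(D6=0: D6=6 -> else branch F1) = -1024
  A5 = MAX(-1024, 2) = 2

Propagation after the edit:
  D2: runs — D6 6->0; result -4.
  G12: runs — D2 2->-4; result -4.
  E1: runs — D6 6->0; result -4.
  A5: runs — E1 -1024->-4; G12 2->-4; result -4.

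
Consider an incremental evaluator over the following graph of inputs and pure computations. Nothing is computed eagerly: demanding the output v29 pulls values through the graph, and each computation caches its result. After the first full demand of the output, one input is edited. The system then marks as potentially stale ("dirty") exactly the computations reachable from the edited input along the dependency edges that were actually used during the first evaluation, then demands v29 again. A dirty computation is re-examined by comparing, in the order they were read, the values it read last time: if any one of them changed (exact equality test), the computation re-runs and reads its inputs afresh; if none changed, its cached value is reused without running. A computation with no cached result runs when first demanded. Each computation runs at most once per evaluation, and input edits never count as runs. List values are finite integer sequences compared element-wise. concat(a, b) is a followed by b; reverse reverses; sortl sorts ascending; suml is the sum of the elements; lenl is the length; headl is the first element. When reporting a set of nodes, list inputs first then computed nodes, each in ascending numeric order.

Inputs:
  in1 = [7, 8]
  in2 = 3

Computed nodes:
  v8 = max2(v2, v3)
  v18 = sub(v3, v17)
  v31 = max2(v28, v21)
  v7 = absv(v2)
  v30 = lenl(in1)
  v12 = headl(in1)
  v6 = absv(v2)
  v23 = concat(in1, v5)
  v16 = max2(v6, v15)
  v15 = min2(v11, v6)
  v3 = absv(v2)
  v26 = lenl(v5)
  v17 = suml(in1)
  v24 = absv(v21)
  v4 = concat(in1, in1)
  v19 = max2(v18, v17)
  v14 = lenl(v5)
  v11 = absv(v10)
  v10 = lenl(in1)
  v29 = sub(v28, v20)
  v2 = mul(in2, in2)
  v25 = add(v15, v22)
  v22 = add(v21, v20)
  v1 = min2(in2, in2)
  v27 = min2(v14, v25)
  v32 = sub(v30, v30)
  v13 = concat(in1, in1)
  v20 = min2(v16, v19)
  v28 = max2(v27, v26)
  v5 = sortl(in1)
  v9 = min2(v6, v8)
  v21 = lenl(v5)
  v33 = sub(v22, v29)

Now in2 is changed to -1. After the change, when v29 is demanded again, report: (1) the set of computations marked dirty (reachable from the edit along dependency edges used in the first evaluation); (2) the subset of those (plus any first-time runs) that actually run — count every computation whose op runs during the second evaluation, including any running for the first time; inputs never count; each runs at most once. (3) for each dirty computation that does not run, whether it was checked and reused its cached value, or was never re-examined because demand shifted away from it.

Initial pass — values computed on the first demand:
  v2 = mul(3, 3) = 9
  v3 = absv(9) = 9
  v5 = sortl([7, 8]) = [7, 8]
  v6 = absv(9) = 9
  v10 = lenl([7, 8]) = 2
  v11 = absv(2) = 2
  v14 = lenl([7, 8]) = 2
  v15 = min2(2, 9) = 2
  v16 = max2(9, 2) = 9
  v17 = suml([7, 8]) = 15
  v18 = sub(9, 15) = -6
  v19 = max2(-6, 15) = 15
  v20 = min2(9, 15) = 9
  v21 = lenl([7, 8]) = 2
  v22 = add(2, 9) = 11
  v25 = add(2, 11) = 13
  v26 = lenl([7, 8]) = 2
  v27 = min2(2, 13) = 2
  v28 = max2(2, 2) = 2
  v29 = sub(2, 9) = -7

Second demand — change propagation:
  v2: re-runs because in2 3->-1; in2 3->-1; new result 1.
  v3: re-runs because v2 9->1; new result 1.
  v6: re-runs because v2 9->1; new result 1.
  v15: re-runs because v6 9->1; new result 1.
  v16: re-runs because v6 9->1; v15 2->1; new result 1.
  v18: re-runs because v3 9->1; new result -14.
  v19: re-runs because v18 -6->-14; new result 15 (unchanged).
  v20: re-runs because v16 9->1; new result 1.
  v22: re-runs because v20 9->1; new result 3.
  v25: re-runs because v15 2->1; v22 11->3; new result 4.
  v27: re-runs because v25 13->4; new result 2 (unchanged).
  v28: re-examined; everything it read last time is the same (v27 unchanged, v26 unchanged) — cache 2 kept, no run.
  v29: re-runs because v20 9->1; new result 1.

The important point: at v28 every value read last time is unchanged, so the dirty flag clears without a run.

Dirty set: v2, v3, v6, v15, v16, v18, v19, v20, v22, v25, v27, v28, v29.
Run set: v2, v3, v6, v15, v16, v18, v19, v20, v22, v25, v27, v29 (12 run).
Re-examined without running (cache reused): v28.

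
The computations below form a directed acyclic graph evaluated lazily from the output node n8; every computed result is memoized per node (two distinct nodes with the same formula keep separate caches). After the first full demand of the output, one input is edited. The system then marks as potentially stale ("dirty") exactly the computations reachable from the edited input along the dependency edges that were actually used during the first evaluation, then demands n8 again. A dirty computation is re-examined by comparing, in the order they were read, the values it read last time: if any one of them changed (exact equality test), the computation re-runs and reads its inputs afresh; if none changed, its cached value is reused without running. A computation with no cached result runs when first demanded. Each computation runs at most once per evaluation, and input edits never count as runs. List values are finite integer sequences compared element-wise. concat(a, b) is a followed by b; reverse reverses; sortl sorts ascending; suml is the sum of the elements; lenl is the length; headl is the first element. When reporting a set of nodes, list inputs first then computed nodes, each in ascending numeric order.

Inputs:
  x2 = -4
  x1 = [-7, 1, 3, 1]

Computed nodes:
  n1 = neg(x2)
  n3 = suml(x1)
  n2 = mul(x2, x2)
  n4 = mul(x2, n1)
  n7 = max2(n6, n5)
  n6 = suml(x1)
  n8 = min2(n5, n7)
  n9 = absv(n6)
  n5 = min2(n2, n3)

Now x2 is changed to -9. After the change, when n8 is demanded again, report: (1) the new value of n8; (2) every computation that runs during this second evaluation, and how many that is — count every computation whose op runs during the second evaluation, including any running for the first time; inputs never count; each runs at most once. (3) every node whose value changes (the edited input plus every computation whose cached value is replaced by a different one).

First demand of the output computes:
  n2 = mul(-4, -4) = 16
  n3 = suml([-7, 1, 3, 1]) = -2
  n5 = min2(16, -2) = -2
  n6 = suml([-7, 1, 3, 1]) = -2
  n7 = max2(-2, -2) = -2
  n8 = min2(-2, -2) = -2

After the edit, cleaning proceeds:
  n2: a read changed (x2 -4->-9; x2 -4->-9) — executes, giving 81.
  n5: a read changed (n2 16->81) — executes, giving -2 — identical to its old value.
  n7: dirty, but its reads are unchanged (n6 unchanged, n5 unchanged); cached -2 stands.
  n8: dirty, but its reads are unchanged (n5 unchanged, n7 unchanged); cached -2 stands.

Note the absorption at n5: it re-runs yet its value is the same, leaving the output's value untouched.

Demanding n8 again yields -2.
2 computations run: n2, n5.
The nodes whose values change: x2, n2.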